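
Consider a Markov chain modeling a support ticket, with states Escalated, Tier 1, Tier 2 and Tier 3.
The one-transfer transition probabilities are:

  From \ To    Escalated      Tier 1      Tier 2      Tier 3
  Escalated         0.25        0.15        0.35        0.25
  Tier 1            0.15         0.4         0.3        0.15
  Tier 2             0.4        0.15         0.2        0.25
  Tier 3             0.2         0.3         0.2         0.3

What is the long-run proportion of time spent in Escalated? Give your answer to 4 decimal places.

Let the stationary distribution be π with π = πP and π_1 + π_2 + π_3 + π_4 = 1.
π_1 = 0.25·π_1 + 0.15·π_2 + 0.4·π_3 + 0.2·π_4
π_2 = 0.15·π_1 + 0.4·π_2 + 0.15·π_3 + 0.3·π_4
π_3 = 0.35·π_1 + 0.3·π_2 + 0.2·π_3 + 0.2·π_4
Solving with the normalization constraint gives π = (0.2528, 0.2474, 0.2627, 0.2371).
So the stationary probability of Escalated is 0.2528.

0.2528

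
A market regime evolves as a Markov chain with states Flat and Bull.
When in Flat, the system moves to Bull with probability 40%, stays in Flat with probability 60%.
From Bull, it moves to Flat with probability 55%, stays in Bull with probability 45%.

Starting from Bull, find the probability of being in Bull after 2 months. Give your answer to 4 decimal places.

Sum over the intermediate state after 1 month:
P = P(Bull→Flat)·P(Flat→Bull) + P(Bull→Bull)·P(Bull→Bull)
  = 0.55×0.4 + 0.45×0.45
  = 0.2200 + 0.2025 = 0.4225

0.4225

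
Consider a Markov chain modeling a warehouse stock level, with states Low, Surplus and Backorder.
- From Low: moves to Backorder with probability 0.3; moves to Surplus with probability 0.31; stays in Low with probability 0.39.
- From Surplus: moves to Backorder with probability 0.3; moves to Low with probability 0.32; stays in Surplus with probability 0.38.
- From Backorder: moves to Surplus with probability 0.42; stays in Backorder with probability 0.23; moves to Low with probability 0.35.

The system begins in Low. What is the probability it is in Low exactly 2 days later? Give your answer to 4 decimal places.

0.3563

Sum over the intermediate state after 1 day:
P = P(Low→Low)·P(Low→Low) + P(Low→Surplus)·P(Surplus→Low) + P(Low→Backorder)·P(Backorder→Low)
  = 0.39×0.39 + 0.31×0.32 + 0.3×0.35
  = 0.1521 + 0.0992 + 0.1050 = 0.3563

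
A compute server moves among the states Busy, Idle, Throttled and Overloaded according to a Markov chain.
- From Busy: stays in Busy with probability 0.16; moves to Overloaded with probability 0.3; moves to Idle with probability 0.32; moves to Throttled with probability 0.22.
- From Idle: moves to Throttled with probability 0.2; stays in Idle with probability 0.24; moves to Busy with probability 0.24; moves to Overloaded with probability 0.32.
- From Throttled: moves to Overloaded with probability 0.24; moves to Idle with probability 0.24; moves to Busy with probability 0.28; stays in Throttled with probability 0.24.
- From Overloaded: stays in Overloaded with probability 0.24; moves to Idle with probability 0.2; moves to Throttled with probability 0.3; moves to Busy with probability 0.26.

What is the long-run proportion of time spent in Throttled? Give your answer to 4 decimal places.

0.2418

Let the stationary distribution be π with π = πP and π_1 + π_2 + π_3 + π_4 = 1.
π_1 = 0.16·π_1 + 0.24·π_2 + 0.28·π_3 + 0.26·π_4
π_2 = 0.32·π_1 + 0.24·π_2 + 0.24·π_3 + 0.2·π_4
π_3 = 0.22·π_1 + 0.2·π_2 + 0.24·π_3 + 0.3·π_4
Solving with the normalization constraint gives π = (0.2363, 0.2479, 0.2418, 0.2740).
So the stationary probability of Throttled is 0.2418.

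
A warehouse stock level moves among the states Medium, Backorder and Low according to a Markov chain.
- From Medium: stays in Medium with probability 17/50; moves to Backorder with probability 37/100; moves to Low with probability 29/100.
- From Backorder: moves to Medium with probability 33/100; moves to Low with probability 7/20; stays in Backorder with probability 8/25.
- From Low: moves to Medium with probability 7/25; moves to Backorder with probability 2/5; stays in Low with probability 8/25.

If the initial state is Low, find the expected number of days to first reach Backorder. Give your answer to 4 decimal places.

Let t(s) be the expected number of days to first reach Backorder from state s, with t(Backorder) = 0. Conditioning on the first day:
t(Medium) = 1 + 0.34·t(Medium) + 0.29·t(Low)
t(Low) = 1 + 0.28·t(Medium) + 0.32·t(Low)
Solving: t(Medium) = 2.6387, t(Low) = 2.5571.
Expected days from Low to Backorder: 2.5571.

2.5571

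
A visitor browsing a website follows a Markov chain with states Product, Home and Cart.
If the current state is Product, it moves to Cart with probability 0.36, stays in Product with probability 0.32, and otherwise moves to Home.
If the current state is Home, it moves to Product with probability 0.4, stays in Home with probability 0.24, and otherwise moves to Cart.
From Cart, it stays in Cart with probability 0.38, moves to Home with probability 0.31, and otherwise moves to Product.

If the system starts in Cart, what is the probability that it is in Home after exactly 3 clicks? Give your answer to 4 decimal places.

Propagate the distribution vector 3 clicks from Cart.
After 0 clicks: (0.0000, 0.0000, 1.0000)
After 1 click: (0.3100, 0.3100, 0.3800)
After 2 clicks: (0.3410, 0.2914, 0.3676)
After 3 clicks: (0.3396, 0.2930, 0.3674)
P(in Home after 3 clicks) = 0.2930

0.2930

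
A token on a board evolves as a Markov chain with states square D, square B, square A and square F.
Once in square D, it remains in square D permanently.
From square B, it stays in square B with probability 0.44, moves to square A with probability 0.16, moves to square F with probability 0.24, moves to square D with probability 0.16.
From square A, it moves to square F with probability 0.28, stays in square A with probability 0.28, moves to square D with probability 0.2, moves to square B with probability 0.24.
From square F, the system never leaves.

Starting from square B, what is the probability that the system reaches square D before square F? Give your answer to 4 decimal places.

0.4035

Let h(s) be the probability of absorption at square D starting from transient state s. Then h(square D) = 1 and h(square F) = 0. By first-step analysis:
h(square B) = 0.16·1 + 0.44·h(square B) + 0.16·h(square A) + 0.24·0
h(square A) = 0.2·1 + 0.24·h(square B) + 0.28·h(square A) + 0.28·0
Solving: h(square B) = 0.4035, h(square A) = 0.4123.
Starting from square B, the probability is 0.4035.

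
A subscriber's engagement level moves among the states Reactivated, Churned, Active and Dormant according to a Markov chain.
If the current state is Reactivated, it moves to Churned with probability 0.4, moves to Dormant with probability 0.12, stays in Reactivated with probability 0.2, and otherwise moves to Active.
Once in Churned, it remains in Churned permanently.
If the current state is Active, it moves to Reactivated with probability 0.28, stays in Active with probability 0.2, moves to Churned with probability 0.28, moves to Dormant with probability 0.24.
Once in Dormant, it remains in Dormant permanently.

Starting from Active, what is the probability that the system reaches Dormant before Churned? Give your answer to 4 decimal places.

0.4017

Let h(s) be the probability of absorption at Dormant starting from transient state s. Then h(Dormant) = 1 and h(Churned) = 0. By first-step analysis:
h(Reactivated) = 0.2·h(Reactivated) + 0.4·0 + 0.28·h(Active) + 0.12·1
h(Active) = 0.28·h(Reactivated) + 0.28·0 + 0.2·h(Active) + 0.24·1
Solving: h(Reactivated) = 0.2906, h(Active) = 0.4017.
Starting from Active, the probability is 0.4017.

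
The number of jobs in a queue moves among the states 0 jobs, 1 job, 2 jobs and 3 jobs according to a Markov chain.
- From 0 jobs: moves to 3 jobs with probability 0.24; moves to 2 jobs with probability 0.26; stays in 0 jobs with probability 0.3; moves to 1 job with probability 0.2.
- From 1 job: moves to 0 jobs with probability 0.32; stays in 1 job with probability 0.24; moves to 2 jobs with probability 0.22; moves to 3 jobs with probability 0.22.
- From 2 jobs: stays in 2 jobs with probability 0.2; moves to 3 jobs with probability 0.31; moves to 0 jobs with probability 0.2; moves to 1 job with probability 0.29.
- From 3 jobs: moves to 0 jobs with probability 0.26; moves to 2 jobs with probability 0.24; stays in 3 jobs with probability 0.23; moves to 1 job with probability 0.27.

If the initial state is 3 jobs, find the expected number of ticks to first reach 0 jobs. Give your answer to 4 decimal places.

Let t(s) be the expected number of ticks to first reach 0 jobs from state s, with t(0 jobs) = 0. Conditioning on the first tick:
t(1 job) = 1 + 0.24·t(1 job) + 0.22·t(2 jobs) + 0.22·t(3 jobs)
t(2 jobs) = 1 + 0.29·t(1 job) + 0.2·t(2 jobs) + 0.31·t(3 jobs)
t(3 jobs) = 1 + 0.27·t(1 job) + 0.24·t(2 jobs) + 0.23·t(3 jobs)
Solving: t(1 job) = 3.5841, t(2 jobs) = 4.0257, t(3 jobs) = 3.8102.
Expected ticks from 3 jobs to 0 jobs: 3.8102.

3.8102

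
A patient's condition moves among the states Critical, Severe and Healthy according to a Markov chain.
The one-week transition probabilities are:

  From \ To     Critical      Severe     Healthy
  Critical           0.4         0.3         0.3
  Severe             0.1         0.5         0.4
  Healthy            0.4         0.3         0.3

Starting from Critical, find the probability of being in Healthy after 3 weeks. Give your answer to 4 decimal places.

0.3360

Propagate the distribution vector 3 weeks from Critical.
After 0 weeks: (1.0000, 0.0000, 0.0000)
After 1 week: (0.4000, 0.3000, 0.3000)
After 2 weeks: (0.3100, 0.3600, 0.3300)
After 3 weeks: (0.2920, 0.3720, 0.3360)
P(in Healthy after 3 weeks) = 0.3360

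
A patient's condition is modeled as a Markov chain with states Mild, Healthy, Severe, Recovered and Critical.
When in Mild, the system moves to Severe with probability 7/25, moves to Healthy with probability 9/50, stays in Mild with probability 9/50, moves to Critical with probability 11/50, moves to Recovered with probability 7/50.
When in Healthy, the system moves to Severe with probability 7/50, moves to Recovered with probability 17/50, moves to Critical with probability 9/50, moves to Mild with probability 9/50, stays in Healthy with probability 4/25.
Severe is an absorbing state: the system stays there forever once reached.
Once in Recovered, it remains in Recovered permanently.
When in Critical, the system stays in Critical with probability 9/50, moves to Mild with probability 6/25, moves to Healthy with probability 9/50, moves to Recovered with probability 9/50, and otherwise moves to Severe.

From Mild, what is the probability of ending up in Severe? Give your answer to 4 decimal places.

Let h(s) be the probability of absorption at Severe starting from transient state s. Then h(Severe) = 1 and h(Recovered) = 0. By first-step analysis:
h(Mild) = 0.18·h(Mild) + 0.18·h(Healthy) + 0.28·1 + 0.14·0 + 0.22·h(Critical)
h(Healthy) = 0.18·h(Mild) + 0.16·h(Healthy) + 0.14·1 + 0.34·0 + 0.18·h(Critical)
h(Critical) = 0.24·h(Mild) + 0.18·h(Healthy) + 0.22·1 + 0.18·0 + 0.18·h(Critical)
Solving: h(Mild) = 0.5698, h(Healthy) = 0.4008, h(Critical) = 0.5230.
Starting from Mild, the probability is 0.5698.

0.5698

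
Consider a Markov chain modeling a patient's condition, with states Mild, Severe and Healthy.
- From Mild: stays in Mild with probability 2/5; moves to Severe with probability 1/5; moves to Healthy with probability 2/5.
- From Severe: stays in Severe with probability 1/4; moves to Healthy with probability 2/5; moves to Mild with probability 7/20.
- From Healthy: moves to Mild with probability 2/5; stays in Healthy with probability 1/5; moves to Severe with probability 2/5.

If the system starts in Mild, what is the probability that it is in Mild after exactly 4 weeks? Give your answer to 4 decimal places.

Propagate the distribution vector 4 weeks from Mild.
After 0 weeks: (1.0000, 0.0000, 0.0000)
After 1 week: (0.4000, 0.2000, 0.4000)
After 2 weeks: (0.3900, 0.2900, 0.3200)
After 3 weeks: (0.3855, 0.2785, 0.3360)
After 4 weeks: (0.3861, 0.2811, 0.3328)
P(in Mild after 4 weeks) = 0.3861

0.3861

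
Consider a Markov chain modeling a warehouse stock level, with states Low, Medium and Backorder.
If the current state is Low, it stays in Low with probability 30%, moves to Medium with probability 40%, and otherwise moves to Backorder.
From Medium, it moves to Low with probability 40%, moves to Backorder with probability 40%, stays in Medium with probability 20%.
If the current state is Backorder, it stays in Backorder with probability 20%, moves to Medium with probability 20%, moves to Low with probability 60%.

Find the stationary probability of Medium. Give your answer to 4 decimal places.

0.2836

Let the stationary distribution be π with π = πP and π_1 + π_2 + π_3 = 1.
π_1 = 0.3·π_1 + 0.4·π_2 + 0.6·π_3
π_2 = 0.4·π_1 + 0.2·π_2 + 0.2·π_3
Solving with the normalization constraint gives π = (0.4179, 0.2836, 0.2985).
So the stationary probability of Medium is 0.2836.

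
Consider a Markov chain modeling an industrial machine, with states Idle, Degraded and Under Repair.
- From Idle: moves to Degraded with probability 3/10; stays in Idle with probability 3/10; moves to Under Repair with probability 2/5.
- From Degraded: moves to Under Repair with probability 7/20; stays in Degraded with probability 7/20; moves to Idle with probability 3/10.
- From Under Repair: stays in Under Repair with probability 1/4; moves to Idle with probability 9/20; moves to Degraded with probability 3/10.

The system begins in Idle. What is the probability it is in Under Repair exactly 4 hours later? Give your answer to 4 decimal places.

0.3339

Propagate the distribution vector 4 hours from Idle.
After 0 hours: (1.0000, 0.0000, 0.0000)
After 1 hour: (0.3000, 0.3000, 0.4000)
After 2 hours: (0.3600, 0.3150, 0.3250)
After 3 hours: (0.3488, 0.3158, 0.3355)
After 4 hours: (0.3503, 0.3158, 0.3339)
P(in Under Repair after 4 hours) = 0.3339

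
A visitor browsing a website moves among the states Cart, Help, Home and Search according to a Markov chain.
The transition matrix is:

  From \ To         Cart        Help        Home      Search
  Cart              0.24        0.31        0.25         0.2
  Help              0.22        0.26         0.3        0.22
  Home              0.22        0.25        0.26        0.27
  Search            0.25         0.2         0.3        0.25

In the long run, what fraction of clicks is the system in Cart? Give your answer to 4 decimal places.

0.2317

Let the stationary distribution be π with π = πP and π_1 + π_2 + π_3 + π_4 = 1.
π_1 = 0.24·π_1 + 0.22·π_2 + 0.22·π_3 + 0.25·π_4
π_2 = 0.31·π_1 + 0.26·π_2 + 0.25·π_3 + 0.2·π_4
π_3 = 0.25·π_1 + 0.3·π_2 + 0.26·π_3 + 0.3·π_4
Solving with the normalization constraint gives π = (0.2317, 0.2546, 0.2773, 0.2363).
So the stationary probability of Cart is 0.2317.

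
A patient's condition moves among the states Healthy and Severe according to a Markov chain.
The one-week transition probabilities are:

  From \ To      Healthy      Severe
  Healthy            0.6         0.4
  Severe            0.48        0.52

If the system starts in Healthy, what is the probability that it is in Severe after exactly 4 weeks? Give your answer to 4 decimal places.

0.4545

Propagate the distribution vector 4 weeks from Healthy.
After 0 weeks: (1.0000, 0.0000)
After 1 week: (0.6000, 0.4000)
After 2 weeks: (0.5520, 0.4480)
After 3 weeks: (0.5462, 0.4538)
After 4 weeks: (0.5455, 0.4545)
P(in Severe after 4 weeks) = 0.4545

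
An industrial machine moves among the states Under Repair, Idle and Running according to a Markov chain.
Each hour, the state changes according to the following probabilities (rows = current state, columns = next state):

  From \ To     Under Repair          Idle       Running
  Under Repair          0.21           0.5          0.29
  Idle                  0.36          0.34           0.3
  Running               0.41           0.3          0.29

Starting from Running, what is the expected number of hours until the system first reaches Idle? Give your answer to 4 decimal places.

2.7149

Let t(s) be the expected number of hours to first reach Idle from state s, with t(Idle) = 0. Conditioning on the first hour:
t(Under Repair) = 1 + 0.21·t(Under Repair) + 0.29·t(Running)
t(Running) = 1 + 0.41·t(Under Repair) + 0.29·t(Running)
Solving: t(Under Repair) = 2.2624, t(Running) = 2.7149.
Expected hours from Running to Idle: 2.7149.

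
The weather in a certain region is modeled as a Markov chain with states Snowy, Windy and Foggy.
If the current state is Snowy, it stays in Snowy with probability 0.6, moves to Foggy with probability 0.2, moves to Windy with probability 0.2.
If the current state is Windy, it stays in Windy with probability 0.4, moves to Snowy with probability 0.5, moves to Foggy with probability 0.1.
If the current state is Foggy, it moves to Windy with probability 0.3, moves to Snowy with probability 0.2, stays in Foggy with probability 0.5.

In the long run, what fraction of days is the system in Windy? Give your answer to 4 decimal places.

0.2807

Let the stationary distribution be π with π = πP and π_1 + π_2 + π_3 = 1.
π_1 = 0.6·π_1 + 0.5·π_2 + 0.2·π_3
π_2 = 0.2·π_1 + 0.4·π_2 + 0.3·π_3
Solving with the normalization constraint gives π = (0.4737, 0.2807, 0.2456).
So the stationary probability of Windy is 0.2807.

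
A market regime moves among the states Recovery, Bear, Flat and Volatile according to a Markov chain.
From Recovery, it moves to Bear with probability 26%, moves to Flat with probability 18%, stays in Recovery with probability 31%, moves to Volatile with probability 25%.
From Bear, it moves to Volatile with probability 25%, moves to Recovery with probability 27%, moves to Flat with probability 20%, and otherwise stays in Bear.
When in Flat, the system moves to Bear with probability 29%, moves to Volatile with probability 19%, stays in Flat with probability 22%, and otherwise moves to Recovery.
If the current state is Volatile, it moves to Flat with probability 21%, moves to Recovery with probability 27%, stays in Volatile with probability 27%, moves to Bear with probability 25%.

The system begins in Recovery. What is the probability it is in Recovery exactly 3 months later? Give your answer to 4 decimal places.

Propagate the distribution vector 3 months from Recovery.
After 0 months: (1.0000, 0.0000, 0.0000, 0.0000)
After 1 month: (0.3100, 0.2600, 0.1800, 0.2500)
After 2 months: (0.2878, 0.2681, 0.1999, 0.2442)
After 3 months: (0.2875, 0.2689, 0.2007, 0.2429)
P(in Recovery after 3 months) = 0.2875

0.2875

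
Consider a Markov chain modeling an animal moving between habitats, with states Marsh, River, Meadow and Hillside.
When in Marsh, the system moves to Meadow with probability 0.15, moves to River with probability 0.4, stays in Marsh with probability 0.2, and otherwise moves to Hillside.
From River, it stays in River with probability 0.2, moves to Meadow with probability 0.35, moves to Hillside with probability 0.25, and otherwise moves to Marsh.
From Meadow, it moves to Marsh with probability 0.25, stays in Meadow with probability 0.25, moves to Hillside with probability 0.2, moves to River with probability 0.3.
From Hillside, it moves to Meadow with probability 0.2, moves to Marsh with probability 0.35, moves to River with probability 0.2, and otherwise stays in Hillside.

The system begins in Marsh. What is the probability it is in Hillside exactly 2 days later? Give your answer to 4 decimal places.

Propagate the distribution vector 2 days from Marsh.
After 0 days: (1.0000, 0.0000, 0.0000, 0.0000)
After 1 day: (0.2000, 0.4000, 0.1500, 0.2500)
After 2 days: (0.2450, 0.2550, 0.2575, 0.2425)
P(in Hillside after 2 days) = 0.2425

0.2425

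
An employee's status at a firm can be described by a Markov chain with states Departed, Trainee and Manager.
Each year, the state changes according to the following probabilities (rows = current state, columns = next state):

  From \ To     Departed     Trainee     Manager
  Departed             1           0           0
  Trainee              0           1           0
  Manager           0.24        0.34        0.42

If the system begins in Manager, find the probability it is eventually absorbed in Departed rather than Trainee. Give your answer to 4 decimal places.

0.4138

Let h(s) be the probability of absorption at Departed starting from transient state s. Then h(Departed) = 1 and h(Trainee) = 0. By first-step analysis:
h(Manager) = 0.24·1 + 0.34·0 + 0.42·h(Manager)
Solving: h(Manager) = 0.4138.
Starting from Manager, the probability is 0.4138.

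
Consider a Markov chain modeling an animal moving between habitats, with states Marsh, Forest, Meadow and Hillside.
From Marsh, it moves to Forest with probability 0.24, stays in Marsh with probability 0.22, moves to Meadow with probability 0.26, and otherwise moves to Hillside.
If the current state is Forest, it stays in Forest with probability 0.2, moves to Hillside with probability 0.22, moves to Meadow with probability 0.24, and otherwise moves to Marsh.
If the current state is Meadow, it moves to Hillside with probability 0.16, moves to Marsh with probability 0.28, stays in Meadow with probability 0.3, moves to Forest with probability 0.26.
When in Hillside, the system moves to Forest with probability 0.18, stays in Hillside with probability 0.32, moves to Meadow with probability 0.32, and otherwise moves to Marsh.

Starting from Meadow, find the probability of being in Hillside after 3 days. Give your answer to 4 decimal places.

Propagate the distribution vector 3 days from Meadow.
After 0 days: (0.0000, 0.0000, 1.0000, 0.0000)
After 1 day: (0.2800, 0.2600, 0.3000, 0.1600)
After 2 days: (0.2628, 0.2260, 0.2764, 0.2348)
After 3 days: (0.2543, 0.2224, 0.2806, 0.2427)
P(in Hillside after 3 days) = 0.2427

0.2427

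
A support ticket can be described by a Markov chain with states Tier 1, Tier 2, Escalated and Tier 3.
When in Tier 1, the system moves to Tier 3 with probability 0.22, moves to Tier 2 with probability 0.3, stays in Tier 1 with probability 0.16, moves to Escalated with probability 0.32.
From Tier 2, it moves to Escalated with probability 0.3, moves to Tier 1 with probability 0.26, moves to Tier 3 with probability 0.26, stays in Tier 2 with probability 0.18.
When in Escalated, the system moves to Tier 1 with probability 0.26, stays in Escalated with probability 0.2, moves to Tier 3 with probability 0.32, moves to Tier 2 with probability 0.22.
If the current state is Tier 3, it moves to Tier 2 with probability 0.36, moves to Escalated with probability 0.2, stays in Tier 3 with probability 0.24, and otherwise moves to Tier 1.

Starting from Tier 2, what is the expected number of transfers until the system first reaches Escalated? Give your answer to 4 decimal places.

Let t(s) be the expected number of transfers to first reach Escalated from state s, with t(Escalated) = 0. Conditioning on the first transfer:
t(Tier 1) = 1 + 0.16·t(Tier 1) + 0.3·t(Tier 2) + 0.22·t(Tier 3)
t(Tier 2) = 1 + 0.26·t(Tier 1) + 0.18·t(Tier 2) + 0.26·t(Tier 3)
t(Tier 3) = 1 + 0.2·t(Tier 1) + 0.36·t(Tier 2) + 0.24·t(Tier 3)
Solving: t(Tier 1) = 3.4956, t(Tier 2) = 3.5734, t(Tier 3) = 3.9284.
Expected transfers from Tier 2 to Escalated: 3.5734.

3.5734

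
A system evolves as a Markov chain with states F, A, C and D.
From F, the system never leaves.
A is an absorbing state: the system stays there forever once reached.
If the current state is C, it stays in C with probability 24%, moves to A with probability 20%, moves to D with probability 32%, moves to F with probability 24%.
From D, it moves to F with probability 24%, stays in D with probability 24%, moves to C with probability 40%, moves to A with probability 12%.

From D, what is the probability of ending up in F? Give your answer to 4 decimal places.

0.6192

Let h(s) be the probability of absorption at F starting from transient state s. Then h(F) = 1 and h(A) = 0. By first-step analysis:
h(C) = 0.24·1 + 0.2·0 + 0.24·h(C) + 0.32·h(D)
h(D) = 0.24·1 + 0.12·0 + 0.4·h(C) + 0.24·h(D)
Solving: h(C) = 0.5765, h(D) = 0.6192.
Starting from D, the probability is 0.6192.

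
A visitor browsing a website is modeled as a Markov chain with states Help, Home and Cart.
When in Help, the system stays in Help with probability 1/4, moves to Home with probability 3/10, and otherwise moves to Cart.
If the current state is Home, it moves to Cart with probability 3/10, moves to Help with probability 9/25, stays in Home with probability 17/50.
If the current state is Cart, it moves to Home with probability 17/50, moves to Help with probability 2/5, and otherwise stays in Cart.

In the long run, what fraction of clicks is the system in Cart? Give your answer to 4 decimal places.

Let the stationary distribution be π with π = πP and π_1 + π_2 + π_3 = 1.
π_1 = 0.25·π_1 + 0.36·π_2 + 0.4·π_3
π_2 = 0.3·π_1 + 0.34·π_2 + 0.34·π_3
Solving with the normalization constraint gives π = (0.3365, 0.3265, 0.3370).
So the stationary probability of Cart is 0.3370.

0.3370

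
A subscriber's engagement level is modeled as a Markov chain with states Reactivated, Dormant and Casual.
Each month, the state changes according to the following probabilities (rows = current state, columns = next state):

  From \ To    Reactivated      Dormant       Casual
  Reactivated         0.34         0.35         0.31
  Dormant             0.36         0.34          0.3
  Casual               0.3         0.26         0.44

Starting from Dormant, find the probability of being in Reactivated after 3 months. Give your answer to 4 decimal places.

Propagate the distribution vector 3 months from Dormant.
After 0 months: (0.0000, 1.0000, 0.0000)
After 1 month: (0.3600, 0.3400, 0.3000)
After 2 months: (0.3348, 0.3196, 0.3456)
After 3 months: (0.3326, 0.3157, 0.3517)
P(in Reactivated after 3 months) = 0.3326

0.3326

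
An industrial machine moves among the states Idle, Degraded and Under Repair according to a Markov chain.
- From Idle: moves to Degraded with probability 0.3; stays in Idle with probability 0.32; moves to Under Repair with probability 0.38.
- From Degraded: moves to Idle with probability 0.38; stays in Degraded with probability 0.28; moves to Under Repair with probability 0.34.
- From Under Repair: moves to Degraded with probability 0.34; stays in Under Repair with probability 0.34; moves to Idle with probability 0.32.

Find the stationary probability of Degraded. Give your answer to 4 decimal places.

0.3080

Let the stationary distribution be π with π = πP and π_1 + π_2 + π_3 = 1.
π_1 = 0.32·π_1 + 0.38·π_2 + 0.32·π_3
π_2 = 0.3·π_1 + 0.28·π_2 + 0.34·π_3
Solving with the normalization constraint gives π = (0.3385, 0.3080, 0.3535).
So the stationary probability of Degraded is 0.3080.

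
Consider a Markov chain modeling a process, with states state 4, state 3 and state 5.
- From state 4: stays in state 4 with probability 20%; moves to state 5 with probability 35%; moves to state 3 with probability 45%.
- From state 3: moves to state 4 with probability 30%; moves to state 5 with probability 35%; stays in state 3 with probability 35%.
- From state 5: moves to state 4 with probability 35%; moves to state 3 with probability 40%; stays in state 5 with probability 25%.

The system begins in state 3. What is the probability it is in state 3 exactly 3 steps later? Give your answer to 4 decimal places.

0.3945

Propagate the distribution vector 3 steps from state 3.
After 0 steps: (0.0000, 1.0000, 0.0000)
After 1 step: (0.3000, 0.3500, 0.3500)
After 2 steps: (0.2875, 0.3975, 0.3150)
After 3 steps: (0.2870, 0.3945, 0.3185)
P(in state 3 after 3 steps) = 0.3945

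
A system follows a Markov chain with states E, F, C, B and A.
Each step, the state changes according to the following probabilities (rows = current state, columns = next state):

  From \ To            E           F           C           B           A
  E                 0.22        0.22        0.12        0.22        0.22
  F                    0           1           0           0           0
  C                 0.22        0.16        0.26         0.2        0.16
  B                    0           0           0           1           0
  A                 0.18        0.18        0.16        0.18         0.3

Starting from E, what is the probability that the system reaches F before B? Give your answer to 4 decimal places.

0.4927

Let h(s) be the probability of absorption at F starting from transient state s. Then h(F) = 1 and h(B) = 0. By first-step analysis:
h(E) = 0.22·h(E) + 0.22·1 + 0.12·h(C) + 0.22·0 + 0.22·h(A)
h(C) = 0.22·h(E) + 0.16·1 + 0.26·h(C) + 0.2·0 + 0.16·h(A)
h(A) = 0.18·h(E) + 0.18·1 + 0.16·h(C) + 0.18·0 + 0.3·h(A)
Solving: h(E) = 0.4927, h(C) = 0.4688, h(A) = 0.4910.
Starting from E, the probability is 0.4927.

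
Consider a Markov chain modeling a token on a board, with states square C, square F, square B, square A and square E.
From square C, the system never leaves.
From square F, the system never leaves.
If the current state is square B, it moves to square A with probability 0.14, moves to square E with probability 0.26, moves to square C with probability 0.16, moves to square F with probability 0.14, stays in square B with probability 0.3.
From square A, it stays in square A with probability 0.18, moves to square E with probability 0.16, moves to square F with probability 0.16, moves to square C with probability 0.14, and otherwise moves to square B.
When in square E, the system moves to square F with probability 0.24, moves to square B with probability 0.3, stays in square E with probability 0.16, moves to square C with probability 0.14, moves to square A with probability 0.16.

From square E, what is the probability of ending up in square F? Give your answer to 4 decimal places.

0.5734

Let h(s) be the probability of absorption at square F starting from transient state s. Then h(square F) = 1 and h(square C) = 0. By first-step analysis:
h(square B) = 0.16·0 + 0.14·1 + 0.3·h(square B) + 0.14·h(square A) + 0.26·h(square E)
h(square A) = 0.14·0 + 0.16·1 + 0.36·h(square B) + 0.18·h(square A) + 0.16·h(square E)
h(square E) = 0.14·0 + 0.24·1 + 0.3·h(square B) + 0.16·h(square A) + 0.16·h(square E)
Solving: h(square B) = 0.5200, h(square A) = 0.5353, h(square E) = 0.5734.
Starting from square E, the probability is 0.5734.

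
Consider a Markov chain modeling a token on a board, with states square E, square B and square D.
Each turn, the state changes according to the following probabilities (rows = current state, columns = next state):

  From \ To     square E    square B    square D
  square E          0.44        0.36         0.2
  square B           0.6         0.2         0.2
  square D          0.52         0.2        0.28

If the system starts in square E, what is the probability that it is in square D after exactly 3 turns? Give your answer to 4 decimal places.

0.2173

Propagate the distribution vector 3 turns from square E.
After 0 turns: (1.0000, 0.0000, 0.0000)
After 1 turn: (0.4400, 0.3600, 0.2000)
After 2 turns: (0.5136, 0.2704, 0.2160)
After 3 turns: (0.5005, 0.2822, 0.2173)
P(in square D after 3 turns) = 0.2173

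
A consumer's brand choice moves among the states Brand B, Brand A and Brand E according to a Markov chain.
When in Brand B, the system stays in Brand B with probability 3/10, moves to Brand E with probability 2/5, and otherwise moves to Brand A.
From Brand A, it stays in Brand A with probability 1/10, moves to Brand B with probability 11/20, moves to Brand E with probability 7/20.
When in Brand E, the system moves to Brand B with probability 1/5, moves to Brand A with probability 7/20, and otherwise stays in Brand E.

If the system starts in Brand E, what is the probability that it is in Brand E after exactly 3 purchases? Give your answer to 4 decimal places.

0.4076

Propagate the distribution vector 3 purchases from Brand E.
After 0 purchases: (0.0000, 0.0000, 1.0000)
After 1 purchase: (0.2000, 0.3500, 0.4500)
After 2 purchases: (0.3425, 0.2525, 0.4050)
After 3 purchases: (0.3226, 0.2698, 0.4076)
P(in Brand E after 3 purchases) = 0.4076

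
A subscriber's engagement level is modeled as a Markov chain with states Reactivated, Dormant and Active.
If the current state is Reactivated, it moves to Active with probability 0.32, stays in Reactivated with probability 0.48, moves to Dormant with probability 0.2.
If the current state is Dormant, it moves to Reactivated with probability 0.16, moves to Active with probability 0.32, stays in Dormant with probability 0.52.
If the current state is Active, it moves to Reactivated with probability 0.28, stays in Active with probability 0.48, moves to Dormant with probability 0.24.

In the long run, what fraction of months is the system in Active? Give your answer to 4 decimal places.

0.3810

Let the stationary distribution be π with π = πP and π_1 + π_2 + π_3 = 1.
π_1 = 0.48·π_1 + 0.16·π_2 + 0.28·π_3
π_2 = 0.2·π_1 + 0.52·π_2 + 0.24·π_3
Solving with the normalization constraint gives π = (0.3025, 0.3165, 0.3810).
So the stationary probability of Active is 0.3810.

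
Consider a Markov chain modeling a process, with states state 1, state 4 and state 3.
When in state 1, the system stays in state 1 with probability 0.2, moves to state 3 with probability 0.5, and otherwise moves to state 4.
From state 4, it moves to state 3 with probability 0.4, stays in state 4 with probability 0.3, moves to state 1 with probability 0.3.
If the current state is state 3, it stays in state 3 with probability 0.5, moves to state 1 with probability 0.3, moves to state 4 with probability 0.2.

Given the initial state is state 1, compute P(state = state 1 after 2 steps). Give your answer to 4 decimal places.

Sum over the intermediate state after 1 step:
P = P(state 1→state 1)·P(state 1→state 1) + P(state 1→state 4)·P(state 4→state 1) + P(state 1→state 3)·P(state 3→state 1)
  = 0.2×0.2 + 0.3×0.3 + 0.5×0.3
  = 0.0400 + 0.0900 + 0.1500 = 0.2800

0.2800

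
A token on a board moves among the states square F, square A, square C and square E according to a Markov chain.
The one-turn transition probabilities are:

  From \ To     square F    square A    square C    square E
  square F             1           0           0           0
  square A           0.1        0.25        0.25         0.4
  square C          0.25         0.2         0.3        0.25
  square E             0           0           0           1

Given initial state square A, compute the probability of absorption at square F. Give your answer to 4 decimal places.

0.2789

Let h(s) be the probability of absorption at square F starting from transient state s. Then h(square F) = 1 and h(square E) = 0. By first-step analysis:
h(square A) = 0.1·1 + 0.25·h(square A) + 0.25·h(square C) + 0.4·0
h(square C) = 0.25·1 + 0.2·h(square A) + 0.3·h(square C) + 0.25·0
Solving: h(square A) = 0.2789, h(square C) = 0.4368.
Starting from square A, the probability is 0.2789.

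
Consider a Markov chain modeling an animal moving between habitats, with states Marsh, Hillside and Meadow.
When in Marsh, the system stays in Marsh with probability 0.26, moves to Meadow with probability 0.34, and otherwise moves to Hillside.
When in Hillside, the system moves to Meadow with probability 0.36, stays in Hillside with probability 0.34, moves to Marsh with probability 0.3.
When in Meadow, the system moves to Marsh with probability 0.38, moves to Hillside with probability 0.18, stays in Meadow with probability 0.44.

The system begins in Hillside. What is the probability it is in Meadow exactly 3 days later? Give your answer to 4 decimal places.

0.3843

Propagate the distribution vector 3 days from Hillside.
After 0 days: (0.0000, 1.0000, 0.0000)
After 1 day: (0.3000, 0.3400, 0.3600)
After 2 days: (0.3168, 0.3004, 0.3828)
After 3 days: (0.3180, 0.2978, 0.3843)
P(in Meadow after 3 days) = 0.3843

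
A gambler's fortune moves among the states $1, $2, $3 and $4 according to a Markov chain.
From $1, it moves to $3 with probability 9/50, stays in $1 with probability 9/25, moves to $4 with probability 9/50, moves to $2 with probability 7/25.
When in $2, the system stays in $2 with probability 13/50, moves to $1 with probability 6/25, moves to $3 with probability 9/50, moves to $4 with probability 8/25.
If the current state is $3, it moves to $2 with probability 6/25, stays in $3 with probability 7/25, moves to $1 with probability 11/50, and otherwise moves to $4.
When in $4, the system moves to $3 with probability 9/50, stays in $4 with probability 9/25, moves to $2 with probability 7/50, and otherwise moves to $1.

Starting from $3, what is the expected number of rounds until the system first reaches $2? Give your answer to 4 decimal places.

Let t(s) be the expected number of rounds to first reach $2 from state s, with t($2) = 0. Conditioning on the first round:
t($1) = 1 + 0.36·t($1) + 0.18·t($3) + 0.18·t($4)
t($3) = 1 + 0.22·t($1) + 0.28·t($3) + 0.26·t($4)
t($4) = 1 + 0.32·t($1) + 0.18·t($3) + 0.36·t($4)
Solving: t($1) = 4.1922, t($3) = 4.4422, t($4) = 4.9080.
Expected rounds from $3 to $2: 4.4422.

4.4422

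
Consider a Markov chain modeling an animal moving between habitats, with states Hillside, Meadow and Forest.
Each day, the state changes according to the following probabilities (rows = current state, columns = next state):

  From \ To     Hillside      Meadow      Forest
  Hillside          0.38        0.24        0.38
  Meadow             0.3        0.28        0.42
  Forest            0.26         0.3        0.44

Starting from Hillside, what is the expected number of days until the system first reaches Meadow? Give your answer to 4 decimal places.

3.7842

Let t(s) be the expected number of days to first reach Meadow from state s, with t(Meadow) = 0. Conditioning on the first day:
t(Hillside) = 1 + 0.38·t(Hillside) + 0.38·t(Forest)
t(Forest) = 1 + 0.26·t(Hillside) + 0.44·t(Forest)
Solving: t(Hillside) = 3.7842, t(Forest) = 3.5427.
Expected days from Hillside to Meadow: 3.7842.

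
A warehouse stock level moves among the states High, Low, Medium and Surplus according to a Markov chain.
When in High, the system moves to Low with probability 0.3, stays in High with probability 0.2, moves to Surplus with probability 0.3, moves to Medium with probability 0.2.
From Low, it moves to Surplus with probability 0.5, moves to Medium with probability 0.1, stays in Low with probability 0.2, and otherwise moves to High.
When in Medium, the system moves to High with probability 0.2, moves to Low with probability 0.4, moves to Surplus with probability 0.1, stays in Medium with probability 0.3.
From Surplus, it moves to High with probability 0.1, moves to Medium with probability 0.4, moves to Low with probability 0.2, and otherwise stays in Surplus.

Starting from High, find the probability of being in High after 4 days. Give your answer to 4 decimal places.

0.1698

Propagate the distribution vector 4 days from High.
After 0 days: (1.0000, 0.0000, 0.0000, 0.0000)
After 1 day: (0.2000, 0.3000, 0.2000, 0.3000)
After 2 days: (0.1700, 0.2600, 0.2500, 0.3200)
After 3 days: (0.1680, 0.2670, 0.2630, 0.3020)
After 4 days: (0.1698, 0.2694, 0.2600, 0.3008)
P(in High after 4 days) = 0.1698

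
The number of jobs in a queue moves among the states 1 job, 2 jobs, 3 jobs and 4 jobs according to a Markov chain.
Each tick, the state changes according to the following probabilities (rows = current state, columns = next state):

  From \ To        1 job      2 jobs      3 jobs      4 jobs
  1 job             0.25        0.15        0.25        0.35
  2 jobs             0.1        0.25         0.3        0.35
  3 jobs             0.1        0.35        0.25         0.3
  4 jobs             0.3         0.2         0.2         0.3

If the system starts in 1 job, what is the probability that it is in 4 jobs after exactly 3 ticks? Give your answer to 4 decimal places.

0.3220

Propagate the distribution vector 3 ticks from 1 job.
After 0 ticks: (1.0000, 0.0000, 0.0000, 0.0000)
After 1 tick: (0.2500, 0.1500, 0.2500, 0.3500)
After 2 ticks: (0.2075, 0.2325, 0.2400, 0.3200)
After 3 ticks: (0.1951, 0.2373, 0.2456, 0.3220)
P(in 4 jobs after 3 ticks) = 0.3220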